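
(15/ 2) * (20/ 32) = 75/ 16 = 4.69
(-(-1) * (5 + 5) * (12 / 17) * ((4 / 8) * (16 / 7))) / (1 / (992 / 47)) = 952320 / 5593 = 170.27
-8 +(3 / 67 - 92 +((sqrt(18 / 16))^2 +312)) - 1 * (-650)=462659 / 536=863.17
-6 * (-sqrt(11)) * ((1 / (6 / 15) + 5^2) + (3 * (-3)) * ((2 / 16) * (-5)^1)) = 795 * sqrt(11) / 4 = 659.18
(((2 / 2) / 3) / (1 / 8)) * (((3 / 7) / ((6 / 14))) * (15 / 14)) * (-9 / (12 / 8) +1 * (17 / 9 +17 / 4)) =25 / 63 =0.40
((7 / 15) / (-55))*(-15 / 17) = 7 / 935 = 0.01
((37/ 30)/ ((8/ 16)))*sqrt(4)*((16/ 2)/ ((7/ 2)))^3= 303104/ 5145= 58.91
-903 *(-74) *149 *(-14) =-139390692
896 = 896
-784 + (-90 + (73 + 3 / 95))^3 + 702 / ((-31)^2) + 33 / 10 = -9336267390441 / 1647874750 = -5665.64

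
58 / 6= 29 / 3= 9.67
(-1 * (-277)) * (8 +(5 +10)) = 6371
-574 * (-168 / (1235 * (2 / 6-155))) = -18081 / 35815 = -0.50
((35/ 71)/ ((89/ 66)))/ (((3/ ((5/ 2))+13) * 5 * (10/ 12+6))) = 13860/ 18394609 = 0.00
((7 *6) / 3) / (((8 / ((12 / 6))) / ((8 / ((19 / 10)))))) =280 / 19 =14.74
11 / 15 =0.73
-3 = -3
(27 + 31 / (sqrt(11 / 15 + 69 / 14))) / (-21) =-9 / 7-31* sqrt(249690) / 24969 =-1.91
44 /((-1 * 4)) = -11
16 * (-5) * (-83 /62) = 3320 /31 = 107.10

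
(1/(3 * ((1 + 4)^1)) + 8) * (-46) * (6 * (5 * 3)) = -33396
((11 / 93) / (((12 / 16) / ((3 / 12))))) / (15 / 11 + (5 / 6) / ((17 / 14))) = 2057 / 106950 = 0.02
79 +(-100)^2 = 10079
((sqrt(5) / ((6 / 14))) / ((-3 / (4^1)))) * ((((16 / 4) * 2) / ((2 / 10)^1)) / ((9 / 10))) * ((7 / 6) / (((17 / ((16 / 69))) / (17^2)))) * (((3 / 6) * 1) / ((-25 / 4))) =852992 * sqrt(5) / 16767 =113.76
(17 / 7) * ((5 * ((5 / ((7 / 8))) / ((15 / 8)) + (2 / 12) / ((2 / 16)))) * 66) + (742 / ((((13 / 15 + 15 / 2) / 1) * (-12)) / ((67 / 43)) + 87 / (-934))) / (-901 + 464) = 1517960717368740 / 432338512697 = 3511.05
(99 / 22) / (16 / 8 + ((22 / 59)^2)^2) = 36352083 / 16312652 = 2.23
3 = 3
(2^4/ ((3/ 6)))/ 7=32/ 7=4.57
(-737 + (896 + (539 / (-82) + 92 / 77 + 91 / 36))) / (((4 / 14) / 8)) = 17746693 / 4059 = 4372.18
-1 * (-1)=1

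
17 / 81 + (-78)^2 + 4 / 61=30062405 / 4941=6084.28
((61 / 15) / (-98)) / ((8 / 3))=-61 / 3920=-0.02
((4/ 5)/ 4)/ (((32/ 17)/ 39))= 663/ 160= 4.14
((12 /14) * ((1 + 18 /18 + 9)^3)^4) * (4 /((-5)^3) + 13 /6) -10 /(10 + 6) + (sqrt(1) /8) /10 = 80393981298076561 /14000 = 5742427235576.90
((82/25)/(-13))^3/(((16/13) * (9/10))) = -68921/4753125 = -0.01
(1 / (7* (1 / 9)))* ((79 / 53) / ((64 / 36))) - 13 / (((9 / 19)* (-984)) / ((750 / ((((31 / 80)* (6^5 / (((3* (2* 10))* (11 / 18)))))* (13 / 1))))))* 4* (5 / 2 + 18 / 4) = 80500109369 / 49500488016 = 1.63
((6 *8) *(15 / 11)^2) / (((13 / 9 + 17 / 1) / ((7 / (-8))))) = -42525 / 10043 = -4.23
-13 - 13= -26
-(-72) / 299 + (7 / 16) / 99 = 0.25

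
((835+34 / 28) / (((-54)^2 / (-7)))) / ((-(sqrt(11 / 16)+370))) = 0.01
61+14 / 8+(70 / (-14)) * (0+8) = 91 / 4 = 22.75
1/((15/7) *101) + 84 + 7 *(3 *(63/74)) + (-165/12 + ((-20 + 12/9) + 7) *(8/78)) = 760222459/8744580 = 86.94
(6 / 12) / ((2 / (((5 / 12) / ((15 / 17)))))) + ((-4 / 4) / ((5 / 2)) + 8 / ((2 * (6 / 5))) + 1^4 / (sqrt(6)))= sqrt(6) / 6 + 2197 / 720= 3.46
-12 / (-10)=6 / 5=1.20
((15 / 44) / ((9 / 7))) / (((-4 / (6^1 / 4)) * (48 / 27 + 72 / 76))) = -5985 / 164032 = -0.04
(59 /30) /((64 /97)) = 5723 /1920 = 2.98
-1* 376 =-376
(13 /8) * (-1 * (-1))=13 /8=1.62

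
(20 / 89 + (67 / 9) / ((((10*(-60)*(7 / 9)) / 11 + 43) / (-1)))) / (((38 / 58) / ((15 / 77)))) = -9345685 / 2473933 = -3.78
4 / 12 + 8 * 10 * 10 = 2401 / 3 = 800.33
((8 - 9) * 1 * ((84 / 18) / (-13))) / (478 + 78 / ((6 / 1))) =14 / 19149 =0.00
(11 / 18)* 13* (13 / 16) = 1859 / 288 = 6.45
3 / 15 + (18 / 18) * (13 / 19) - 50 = -49.12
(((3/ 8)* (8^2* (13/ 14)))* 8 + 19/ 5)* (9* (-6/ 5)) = -344142/ 175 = -1966.53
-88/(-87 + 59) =22/7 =3.14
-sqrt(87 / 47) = -sqrt(4089) / 47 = -1.36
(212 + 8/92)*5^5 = 15243750/23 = 662771.74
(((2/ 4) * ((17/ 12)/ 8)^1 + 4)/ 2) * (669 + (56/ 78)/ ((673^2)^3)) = 1903052488770403475904695/ 1391509631616415668864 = 1367.62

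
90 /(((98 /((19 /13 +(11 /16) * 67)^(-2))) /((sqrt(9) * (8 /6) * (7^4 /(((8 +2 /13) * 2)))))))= 27559168 /115084465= 0.24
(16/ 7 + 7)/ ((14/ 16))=10.61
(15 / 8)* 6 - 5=25 / 4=6.25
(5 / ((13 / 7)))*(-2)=-70 / 13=-5.38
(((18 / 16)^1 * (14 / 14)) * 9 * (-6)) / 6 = -81 / 8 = -10.12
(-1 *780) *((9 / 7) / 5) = -1404 / 7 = -200.57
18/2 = 9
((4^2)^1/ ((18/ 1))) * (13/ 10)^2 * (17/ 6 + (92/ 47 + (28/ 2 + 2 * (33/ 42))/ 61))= 20537387/ 2709315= 7.58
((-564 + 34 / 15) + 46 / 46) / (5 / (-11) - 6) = 92521 / 1065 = 86.87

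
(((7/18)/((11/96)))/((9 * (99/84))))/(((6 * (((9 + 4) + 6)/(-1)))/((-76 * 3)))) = 0.64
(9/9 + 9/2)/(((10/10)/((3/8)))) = 33/16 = 2.06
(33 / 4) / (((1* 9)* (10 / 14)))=77 / 60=1.28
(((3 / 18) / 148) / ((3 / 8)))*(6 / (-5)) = -2 / 555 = -0.00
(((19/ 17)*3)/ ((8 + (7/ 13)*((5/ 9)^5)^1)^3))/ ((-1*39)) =-661116425155917939/ 3979415560743785818387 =-0.00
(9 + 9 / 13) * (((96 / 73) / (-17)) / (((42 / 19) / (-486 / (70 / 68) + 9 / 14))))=90296208 / 564655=159.91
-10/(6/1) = -5/3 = -1.67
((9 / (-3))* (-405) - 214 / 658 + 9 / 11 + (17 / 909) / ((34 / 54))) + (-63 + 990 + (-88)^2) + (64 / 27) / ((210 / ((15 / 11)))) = 9886.54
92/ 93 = 0.99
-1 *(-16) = 16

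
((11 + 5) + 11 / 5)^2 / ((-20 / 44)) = -91091 / 125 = -728.73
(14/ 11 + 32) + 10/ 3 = 1208/ 33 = 36.61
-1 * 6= -6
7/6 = 1.17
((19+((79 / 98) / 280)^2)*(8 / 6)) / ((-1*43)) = -14306124641 / 24282753600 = -0.59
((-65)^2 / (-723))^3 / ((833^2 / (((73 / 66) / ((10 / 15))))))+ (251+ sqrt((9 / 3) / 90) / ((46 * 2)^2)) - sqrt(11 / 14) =-sqrt(154) / 14+ sqrt(30) / 253920+ 2896212789932990147 / 11538718308812772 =250.11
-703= -703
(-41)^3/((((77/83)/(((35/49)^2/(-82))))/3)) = 10464225/7546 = 1386.72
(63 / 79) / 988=63 / 78052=0.00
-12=-12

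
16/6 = 8/3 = 2.67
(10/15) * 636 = 424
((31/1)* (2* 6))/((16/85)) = 7905/4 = 1976.25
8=8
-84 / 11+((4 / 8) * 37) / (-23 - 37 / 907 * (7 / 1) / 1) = -356119 / 42240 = -8.43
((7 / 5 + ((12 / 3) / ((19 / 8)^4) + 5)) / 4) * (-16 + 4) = -12756576 / 651605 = -19.58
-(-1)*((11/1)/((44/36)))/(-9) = -1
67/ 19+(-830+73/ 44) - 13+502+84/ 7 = -323.81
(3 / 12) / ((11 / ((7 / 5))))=7 / 220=0.03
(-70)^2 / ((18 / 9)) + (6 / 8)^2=39209 / 16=2450.56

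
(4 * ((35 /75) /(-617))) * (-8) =224 /9255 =0.02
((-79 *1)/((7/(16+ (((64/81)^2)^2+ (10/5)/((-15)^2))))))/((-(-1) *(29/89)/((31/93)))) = -124080871392878/655386327225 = -189.32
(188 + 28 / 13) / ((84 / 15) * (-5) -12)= -4.75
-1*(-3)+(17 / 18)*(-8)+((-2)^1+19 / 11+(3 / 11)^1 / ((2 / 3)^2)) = -1669 / 396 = -4.21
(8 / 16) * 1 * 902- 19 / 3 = 1334 / 3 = 444.67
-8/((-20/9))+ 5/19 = 367/95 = 3.86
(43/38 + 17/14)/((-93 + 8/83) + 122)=8632/107065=0.08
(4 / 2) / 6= 1 / 3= 0.33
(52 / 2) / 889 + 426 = 378740 / 889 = 426.03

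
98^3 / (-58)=-470596 / 29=-16227.45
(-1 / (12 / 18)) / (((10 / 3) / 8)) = -18 / 5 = -3.60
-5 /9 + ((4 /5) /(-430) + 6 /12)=-0.06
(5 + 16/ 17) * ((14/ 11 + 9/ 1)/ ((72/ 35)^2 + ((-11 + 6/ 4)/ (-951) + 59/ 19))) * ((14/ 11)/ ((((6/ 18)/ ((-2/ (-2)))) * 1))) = 21220192041300/ 669036508019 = 31.72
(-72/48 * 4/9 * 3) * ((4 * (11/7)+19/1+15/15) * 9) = -473.14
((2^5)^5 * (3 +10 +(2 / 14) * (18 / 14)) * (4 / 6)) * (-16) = -693637218304 / 147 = -4718620532.68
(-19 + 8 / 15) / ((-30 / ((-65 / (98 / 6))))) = -3601 / 1470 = -2.45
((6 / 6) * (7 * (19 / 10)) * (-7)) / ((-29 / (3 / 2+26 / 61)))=43757 / 7076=6.18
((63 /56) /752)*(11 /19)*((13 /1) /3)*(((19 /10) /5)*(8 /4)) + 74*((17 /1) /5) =37841069 /150400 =251.60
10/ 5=2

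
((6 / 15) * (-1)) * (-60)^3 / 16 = 5400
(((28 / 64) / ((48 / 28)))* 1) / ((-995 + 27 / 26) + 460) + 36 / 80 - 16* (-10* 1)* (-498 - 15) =-546964991657 / 6663840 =-82079.55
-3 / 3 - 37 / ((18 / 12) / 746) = -18402.33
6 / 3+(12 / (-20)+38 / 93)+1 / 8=7193 / 3720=1.93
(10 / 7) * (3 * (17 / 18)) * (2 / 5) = 34 / 21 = 1.62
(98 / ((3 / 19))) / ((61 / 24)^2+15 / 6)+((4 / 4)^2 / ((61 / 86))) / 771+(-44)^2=486733669046 / 242726991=2005.27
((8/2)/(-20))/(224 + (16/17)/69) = -1173/1313840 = -0.00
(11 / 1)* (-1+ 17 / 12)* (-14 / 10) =-6.42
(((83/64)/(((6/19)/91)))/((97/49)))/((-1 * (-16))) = 7031843/595968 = 11.80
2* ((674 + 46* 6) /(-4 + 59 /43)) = -81700 /113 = -723.01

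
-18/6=-3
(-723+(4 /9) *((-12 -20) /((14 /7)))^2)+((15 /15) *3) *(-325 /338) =-143233 /234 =-612.11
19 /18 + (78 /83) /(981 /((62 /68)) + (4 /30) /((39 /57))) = 2566800049 /2429695188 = 1.06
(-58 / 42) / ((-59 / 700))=2900 / 177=16.38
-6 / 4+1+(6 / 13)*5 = 47 / 26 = 1.81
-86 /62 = -1.39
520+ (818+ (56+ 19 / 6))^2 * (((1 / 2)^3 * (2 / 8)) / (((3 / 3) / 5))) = 139094885 / 1152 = 120742.09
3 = 3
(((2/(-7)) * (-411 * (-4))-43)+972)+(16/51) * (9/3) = 54767/119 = 460.23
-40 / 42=-20 / 21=-0.95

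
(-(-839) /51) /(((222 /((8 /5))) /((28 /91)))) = 13424 /367965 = 0.04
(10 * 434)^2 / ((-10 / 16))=-30136960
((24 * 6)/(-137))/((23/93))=-13392/3151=-4.25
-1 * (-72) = 72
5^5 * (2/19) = 6250/19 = 328.95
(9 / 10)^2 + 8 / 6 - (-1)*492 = 494.14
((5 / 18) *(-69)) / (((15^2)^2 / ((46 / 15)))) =-529 / 455625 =-0.00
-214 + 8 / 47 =-10050 / 47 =-213.83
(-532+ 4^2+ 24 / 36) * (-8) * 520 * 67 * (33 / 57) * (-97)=-459771495040 / 57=-8066166579.65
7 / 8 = 0.88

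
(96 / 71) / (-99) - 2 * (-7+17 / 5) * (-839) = -70768132 / 11715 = -6040.81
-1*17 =-17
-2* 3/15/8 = -1/20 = -0.05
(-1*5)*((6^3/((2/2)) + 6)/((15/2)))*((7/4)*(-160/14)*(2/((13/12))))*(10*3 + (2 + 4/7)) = 16197120/91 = 177990.33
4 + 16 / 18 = 44 / 9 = 4.89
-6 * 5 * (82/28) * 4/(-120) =41/14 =2.93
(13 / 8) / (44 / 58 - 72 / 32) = -1.09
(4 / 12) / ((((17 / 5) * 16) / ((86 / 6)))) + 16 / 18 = 797 / 816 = 0.98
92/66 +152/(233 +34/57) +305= 134913877/439395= 307.04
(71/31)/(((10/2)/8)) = 3.66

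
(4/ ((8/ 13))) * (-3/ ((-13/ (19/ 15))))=19/ 10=1.90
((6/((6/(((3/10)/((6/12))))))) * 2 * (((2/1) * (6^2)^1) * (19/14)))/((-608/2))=-27/70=-0.39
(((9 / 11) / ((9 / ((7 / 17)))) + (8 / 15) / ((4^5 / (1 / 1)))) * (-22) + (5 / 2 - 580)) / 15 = -9438427 / 244800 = -38.56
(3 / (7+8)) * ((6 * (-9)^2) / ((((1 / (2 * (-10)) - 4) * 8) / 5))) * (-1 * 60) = 900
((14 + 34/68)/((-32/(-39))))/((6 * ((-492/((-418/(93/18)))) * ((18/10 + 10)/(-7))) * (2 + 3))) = -551551/9598592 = -0.06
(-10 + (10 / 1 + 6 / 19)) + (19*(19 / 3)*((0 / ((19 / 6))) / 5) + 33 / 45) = 299 / 285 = 1.05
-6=-6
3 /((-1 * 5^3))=-3 /125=-0.02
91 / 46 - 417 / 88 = -5587 / 2024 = -2.76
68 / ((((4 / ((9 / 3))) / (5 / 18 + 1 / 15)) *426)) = 527 / 12780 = 0.04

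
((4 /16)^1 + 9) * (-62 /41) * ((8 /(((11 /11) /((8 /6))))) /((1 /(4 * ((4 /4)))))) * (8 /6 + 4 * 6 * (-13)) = 68416256 /369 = 185409.91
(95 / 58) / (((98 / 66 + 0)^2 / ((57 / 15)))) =393129 / 139258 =2.82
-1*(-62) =62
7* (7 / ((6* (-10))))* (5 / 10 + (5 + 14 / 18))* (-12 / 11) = 5537 / 990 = 5.59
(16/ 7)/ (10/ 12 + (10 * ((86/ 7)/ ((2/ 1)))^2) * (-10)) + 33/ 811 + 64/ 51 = 1.29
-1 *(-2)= 2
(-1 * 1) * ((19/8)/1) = -19/8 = -2.38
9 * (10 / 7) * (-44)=-3960 / 7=-565.71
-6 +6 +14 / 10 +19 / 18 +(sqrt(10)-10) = -679 / 90 +sqrt(10) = -4.38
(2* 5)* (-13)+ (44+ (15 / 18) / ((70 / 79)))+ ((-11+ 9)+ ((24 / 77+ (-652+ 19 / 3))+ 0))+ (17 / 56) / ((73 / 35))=-98786011 / 134904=-732.27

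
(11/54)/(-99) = -1/486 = -0.00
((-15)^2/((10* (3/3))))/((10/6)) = 27/2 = 13.50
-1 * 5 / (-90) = 1 / 18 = 0.06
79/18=4.39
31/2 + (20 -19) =16.50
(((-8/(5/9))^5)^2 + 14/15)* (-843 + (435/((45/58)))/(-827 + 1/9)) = -11753342209061975255273724/36337890625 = -323445912982517.14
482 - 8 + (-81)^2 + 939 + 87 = 8061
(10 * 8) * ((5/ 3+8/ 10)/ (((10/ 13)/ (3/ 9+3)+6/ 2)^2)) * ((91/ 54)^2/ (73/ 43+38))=45440551/ 33598881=1.35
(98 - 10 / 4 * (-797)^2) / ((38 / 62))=-98451319 / 38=-2590824.18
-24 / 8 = -3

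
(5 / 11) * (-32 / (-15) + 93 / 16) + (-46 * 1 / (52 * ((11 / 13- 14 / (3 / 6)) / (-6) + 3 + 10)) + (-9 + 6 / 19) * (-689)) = 82103942863 / 13713744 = 5986.98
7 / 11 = 0.64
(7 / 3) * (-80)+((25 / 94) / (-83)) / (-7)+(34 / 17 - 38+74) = -24357769 / 163842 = -148.67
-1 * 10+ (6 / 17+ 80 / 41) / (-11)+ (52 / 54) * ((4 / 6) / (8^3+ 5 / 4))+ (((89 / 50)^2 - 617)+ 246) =-109542916830959 / 289765552500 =-378.04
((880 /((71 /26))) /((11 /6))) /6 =2080 /71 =29.30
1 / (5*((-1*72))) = -1 / 360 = -0.00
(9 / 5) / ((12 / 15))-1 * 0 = 9 / 4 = 2.25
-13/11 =-1.18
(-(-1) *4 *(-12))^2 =2304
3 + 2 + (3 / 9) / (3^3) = 406 / 81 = 5.01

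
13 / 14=0.93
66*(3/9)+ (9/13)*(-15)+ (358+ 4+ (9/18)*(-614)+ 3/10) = 8699/130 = 66.92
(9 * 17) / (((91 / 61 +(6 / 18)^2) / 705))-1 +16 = 11846217 / 176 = 67308.05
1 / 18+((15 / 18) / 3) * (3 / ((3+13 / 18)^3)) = 388243 / 5413734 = 0.07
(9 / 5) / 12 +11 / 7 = 241 / 140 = 1.72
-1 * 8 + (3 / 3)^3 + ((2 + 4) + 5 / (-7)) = -12 / 7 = -1.71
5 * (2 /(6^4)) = 5 /648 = 0.01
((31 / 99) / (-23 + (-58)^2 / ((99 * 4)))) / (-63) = 31 / 90468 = 0.00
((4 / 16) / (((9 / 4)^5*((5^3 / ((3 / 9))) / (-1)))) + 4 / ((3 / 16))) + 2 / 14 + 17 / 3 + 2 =4517246708 / 155003625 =29.14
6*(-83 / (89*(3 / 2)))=-332 / 89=-3.73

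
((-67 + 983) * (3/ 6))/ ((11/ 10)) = 4580/ 11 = 416.36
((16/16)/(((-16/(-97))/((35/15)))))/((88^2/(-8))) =-0.01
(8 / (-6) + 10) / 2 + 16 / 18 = 5.22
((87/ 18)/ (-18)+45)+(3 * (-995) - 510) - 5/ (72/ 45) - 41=-754789/ 216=-3494.39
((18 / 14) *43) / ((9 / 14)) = 86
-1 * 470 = -470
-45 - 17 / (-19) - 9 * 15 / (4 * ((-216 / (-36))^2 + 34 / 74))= -242987 / 5396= -45.03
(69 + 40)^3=1295029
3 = 3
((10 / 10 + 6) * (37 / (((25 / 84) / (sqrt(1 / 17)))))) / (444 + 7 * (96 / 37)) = 67081 * sqrt(17) / 605625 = 0.46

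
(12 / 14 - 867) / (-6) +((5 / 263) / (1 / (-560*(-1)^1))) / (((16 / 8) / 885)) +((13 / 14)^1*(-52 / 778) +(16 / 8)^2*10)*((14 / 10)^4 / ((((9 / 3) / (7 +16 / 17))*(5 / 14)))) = 91195439893051 / 15218166250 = 5992.54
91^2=8281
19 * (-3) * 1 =-57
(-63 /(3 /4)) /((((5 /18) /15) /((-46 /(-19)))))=-208656 /19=-10981.89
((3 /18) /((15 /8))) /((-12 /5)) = -1 /27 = -0.04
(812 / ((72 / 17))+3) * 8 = 14020 / 9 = 1557.78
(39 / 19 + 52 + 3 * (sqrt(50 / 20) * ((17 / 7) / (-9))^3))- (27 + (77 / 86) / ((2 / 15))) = 66463 / 3268- 4913 * sqrt(10) / 166698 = 20.24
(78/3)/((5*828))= 13/2070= 0.01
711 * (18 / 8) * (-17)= -108783 / 4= -27195.75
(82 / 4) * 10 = 205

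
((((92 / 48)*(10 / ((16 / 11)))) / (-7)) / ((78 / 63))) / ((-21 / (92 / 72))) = 0.09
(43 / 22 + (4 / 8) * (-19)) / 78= -83 / 858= -0.10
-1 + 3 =2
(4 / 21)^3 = 64 / 9261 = 0.01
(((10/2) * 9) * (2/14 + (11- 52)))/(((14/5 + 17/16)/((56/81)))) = -915200/2781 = -329.09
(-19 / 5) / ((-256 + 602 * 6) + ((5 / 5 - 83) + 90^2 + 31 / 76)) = -1444 / 4322275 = -0.00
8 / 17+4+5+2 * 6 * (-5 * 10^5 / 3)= -33999839 / 17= -1999990.53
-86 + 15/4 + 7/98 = -2301/28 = -82.18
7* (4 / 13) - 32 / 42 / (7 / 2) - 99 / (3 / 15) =-942245 / 1911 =-493.06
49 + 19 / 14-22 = 397 / 14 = 28.36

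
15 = 15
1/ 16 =0.06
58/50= 29/25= 1.16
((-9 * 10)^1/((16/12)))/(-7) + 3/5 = 10.24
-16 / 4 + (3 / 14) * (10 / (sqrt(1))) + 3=8 / 7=1.14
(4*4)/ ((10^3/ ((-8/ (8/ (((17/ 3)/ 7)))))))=-34/ 2625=-0.01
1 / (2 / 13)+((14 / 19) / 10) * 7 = 1333 / 190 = 7.02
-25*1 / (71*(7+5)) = -25 / 852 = -0.03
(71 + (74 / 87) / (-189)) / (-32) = -1167379 / 526176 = -2.22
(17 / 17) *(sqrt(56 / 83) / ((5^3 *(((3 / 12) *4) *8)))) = sqrt(1162) / 41500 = 0.00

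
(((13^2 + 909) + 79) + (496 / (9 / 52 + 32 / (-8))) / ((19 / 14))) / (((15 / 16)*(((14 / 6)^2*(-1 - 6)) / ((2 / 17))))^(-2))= 1137185313248075 / 11615232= 97904657.72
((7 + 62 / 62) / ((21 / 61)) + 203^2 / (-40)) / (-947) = 845869 / 795480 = 1.06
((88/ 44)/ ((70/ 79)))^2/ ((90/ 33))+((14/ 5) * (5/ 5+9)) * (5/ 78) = 583321/ 159250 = 3.66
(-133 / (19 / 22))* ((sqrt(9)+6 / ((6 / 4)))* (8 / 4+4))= -6468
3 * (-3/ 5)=-9/ 5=-1.80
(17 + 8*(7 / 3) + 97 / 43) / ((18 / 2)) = 4892 / 1161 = 4.21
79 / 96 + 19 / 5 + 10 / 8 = 2819 / 480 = 5.87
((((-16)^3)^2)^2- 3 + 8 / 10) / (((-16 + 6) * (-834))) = 469124961184423 / 13900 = 33749997207.51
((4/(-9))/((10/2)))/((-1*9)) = 4/405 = 0.01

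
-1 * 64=-64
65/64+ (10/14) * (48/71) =47665/31808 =1.50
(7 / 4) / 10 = 7 / 40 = 0.18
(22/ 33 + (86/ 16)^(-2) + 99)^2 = 305856559849/ 30769209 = 9940.35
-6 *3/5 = -18/5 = -3.60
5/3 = 1.67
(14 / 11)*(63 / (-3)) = -294 / 11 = -26.73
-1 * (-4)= 4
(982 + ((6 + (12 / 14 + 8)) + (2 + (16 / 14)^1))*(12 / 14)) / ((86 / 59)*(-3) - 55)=-16.80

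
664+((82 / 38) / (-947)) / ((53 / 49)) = 633207647 / 953629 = 664.00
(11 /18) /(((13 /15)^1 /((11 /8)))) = 605 /624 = 0.97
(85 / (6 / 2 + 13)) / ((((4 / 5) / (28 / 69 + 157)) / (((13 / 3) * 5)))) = 300035125 / 13248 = 22647.58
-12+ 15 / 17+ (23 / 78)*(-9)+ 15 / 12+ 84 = 63187 / 884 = 71.48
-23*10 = -230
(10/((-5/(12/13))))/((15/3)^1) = -24/65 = -0.37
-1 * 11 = -11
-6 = -6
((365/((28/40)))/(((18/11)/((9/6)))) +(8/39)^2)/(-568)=-10178921/12094992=-0.84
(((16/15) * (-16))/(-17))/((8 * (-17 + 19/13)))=-208/25755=-0.01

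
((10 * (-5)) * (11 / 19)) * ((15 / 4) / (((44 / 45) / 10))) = -1110.20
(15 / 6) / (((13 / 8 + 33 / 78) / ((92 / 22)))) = 11960 / 2343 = 5.10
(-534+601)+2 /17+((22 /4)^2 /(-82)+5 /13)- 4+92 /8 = 5410023 /72488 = 74.63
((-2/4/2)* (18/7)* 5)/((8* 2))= -45/224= -0.20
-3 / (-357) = 1 / 119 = 0.01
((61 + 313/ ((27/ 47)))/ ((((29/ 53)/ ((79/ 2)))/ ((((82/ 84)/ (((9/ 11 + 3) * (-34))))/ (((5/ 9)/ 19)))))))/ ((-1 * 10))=293449458137/ 260895600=1124.78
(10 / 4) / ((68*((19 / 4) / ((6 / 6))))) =5 / 646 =0.01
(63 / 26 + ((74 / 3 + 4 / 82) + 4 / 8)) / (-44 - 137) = -44194 / 289419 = -0.15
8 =8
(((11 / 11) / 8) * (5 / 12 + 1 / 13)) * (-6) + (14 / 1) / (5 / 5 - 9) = -441 / 208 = -2.12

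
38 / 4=19 / 2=9.50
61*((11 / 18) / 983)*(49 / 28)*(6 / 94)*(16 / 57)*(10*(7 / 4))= 164395 / 7900371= 0.02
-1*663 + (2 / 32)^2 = -169727 / 256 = -663.00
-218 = -218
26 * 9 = 234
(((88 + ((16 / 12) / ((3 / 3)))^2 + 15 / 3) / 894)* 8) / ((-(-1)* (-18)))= -1706 / 36207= -0.05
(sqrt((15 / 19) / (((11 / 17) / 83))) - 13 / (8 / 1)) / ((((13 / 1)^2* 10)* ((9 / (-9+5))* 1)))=1 / 2340 - 2* sqrt(4423485) / 1589445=-0.00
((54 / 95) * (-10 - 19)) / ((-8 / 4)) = 783 / 95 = 8.24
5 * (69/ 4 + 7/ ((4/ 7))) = 295/ 2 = 147.50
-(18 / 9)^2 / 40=-1 / 10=-0.10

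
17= 17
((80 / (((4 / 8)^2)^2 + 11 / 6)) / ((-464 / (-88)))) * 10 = 211200 / 2639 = 80.03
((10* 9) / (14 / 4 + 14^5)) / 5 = 36 / 1075655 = 0.00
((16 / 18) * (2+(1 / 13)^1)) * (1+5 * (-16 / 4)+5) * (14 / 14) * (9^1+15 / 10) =-3528 / 13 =-271.38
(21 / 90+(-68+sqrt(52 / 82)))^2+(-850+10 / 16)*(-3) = 527011723 / 73800 - 2033*sqrt(1066) / 615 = 7033.15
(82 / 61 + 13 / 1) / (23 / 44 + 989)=0.01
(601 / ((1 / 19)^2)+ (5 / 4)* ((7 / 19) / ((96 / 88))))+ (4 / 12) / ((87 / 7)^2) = 1497669090769 / 6902928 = 216961.42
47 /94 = 1 /2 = 0.50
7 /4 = 1.75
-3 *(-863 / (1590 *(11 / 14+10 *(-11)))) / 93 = -6041 / 37682205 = -0.00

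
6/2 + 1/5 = 16/5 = 3.20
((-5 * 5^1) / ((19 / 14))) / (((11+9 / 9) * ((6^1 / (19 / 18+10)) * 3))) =-34825 / 36936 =-0.94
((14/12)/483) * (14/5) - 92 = -95213/1035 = -91.99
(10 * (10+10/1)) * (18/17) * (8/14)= 14400/119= 121.01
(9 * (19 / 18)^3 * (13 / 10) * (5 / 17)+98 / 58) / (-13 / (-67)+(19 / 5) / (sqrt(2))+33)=1706798632150 / 9811069725843 - 1563132848005 * sqrt(2) / 156977115613488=0.16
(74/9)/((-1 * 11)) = -74/99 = -0.75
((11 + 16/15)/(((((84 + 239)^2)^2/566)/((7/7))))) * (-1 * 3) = -102446/54422701205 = -0.00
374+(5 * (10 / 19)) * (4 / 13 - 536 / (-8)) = 136128 / 247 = 551.13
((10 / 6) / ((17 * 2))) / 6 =5 / 612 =0.01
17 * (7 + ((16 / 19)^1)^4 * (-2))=13279975 / 130321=101.90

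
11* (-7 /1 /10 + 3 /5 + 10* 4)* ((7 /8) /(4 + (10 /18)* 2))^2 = 17419941 /1354240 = 12.86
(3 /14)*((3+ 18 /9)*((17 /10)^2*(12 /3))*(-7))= -867 /10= -86.70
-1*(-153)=153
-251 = -251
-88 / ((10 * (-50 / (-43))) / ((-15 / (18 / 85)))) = 536.07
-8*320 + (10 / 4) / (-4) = -20485 / 8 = -2560.62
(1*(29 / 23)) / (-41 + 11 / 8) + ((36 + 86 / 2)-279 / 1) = -1458432 / 7291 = -200.03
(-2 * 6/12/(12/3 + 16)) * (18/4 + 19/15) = -173/600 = -0.29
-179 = -179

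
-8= -8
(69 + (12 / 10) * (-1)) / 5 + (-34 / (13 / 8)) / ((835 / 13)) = 55253 / 4175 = 13.23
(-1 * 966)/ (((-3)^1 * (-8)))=-161/ 4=-40.25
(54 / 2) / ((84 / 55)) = 17.68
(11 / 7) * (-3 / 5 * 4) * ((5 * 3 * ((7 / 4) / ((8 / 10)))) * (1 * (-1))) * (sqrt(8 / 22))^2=45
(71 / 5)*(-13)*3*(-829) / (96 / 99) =75751533 / 160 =473447.08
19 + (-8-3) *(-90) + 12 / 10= 5051 / 5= 1010.20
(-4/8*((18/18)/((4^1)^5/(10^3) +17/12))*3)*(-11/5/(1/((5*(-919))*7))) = -22745250/523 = -43489.96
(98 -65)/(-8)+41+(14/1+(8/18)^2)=33095/648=51.07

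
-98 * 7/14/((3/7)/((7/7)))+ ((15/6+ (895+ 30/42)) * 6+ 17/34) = 221569/42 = 5275.45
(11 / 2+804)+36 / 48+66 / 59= 191483 / 236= 811.37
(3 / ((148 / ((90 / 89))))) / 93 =45 / 204166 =0.00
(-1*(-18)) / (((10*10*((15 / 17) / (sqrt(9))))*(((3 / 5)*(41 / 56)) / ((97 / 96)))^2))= 7837697 / 2420640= 3.24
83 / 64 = 1.30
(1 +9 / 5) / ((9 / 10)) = 28 / 9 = 3.11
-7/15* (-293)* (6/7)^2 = 100.46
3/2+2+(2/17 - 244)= -8173/34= -240.38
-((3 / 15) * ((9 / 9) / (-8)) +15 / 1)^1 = -599 / 40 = -14.98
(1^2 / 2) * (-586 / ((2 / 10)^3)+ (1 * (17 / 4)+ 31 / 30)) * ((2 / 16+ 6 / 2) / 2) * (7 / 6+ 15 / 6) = -241707565 / 1152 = -209815.59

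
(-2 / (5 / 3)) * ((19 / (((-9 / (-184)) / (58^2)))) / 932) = -5880272 / 3495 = -1682.48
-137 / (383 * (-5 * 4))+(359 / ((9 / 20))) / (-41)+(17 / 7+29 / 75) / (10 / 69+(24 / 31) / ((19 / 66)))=-18.45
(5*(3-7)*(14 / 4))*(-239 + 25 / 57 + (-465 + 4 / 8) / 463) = 442564535 / 26391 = 16769.53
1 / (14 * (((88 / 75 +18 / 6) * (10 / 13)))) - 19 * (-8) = 1332323 / 8764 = 152.02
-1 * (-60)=60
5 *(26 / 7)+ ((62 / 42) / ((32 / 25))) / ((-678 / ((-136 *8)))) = 145385 / 7119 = 20.42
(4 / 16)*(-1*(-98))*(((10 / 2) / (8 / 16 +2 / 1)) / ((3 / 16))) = 784 / 3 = 261.33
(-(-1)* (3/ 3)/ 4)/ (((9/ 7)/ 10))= 1.94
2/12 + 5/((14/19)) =146/21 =6.95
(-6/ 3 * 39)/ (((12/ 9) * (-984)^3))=13/ 211725312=0.00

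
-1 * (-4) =4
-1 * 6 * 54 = -324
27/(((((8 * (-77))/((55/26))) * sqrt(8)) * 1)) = -135 * sqrt(2)/5824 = -0.03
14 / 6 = 7 / 3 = 2.33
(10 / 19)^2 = 100 / 361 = 0.28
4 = 4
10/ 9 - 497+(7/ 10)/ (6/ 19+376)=-319103303/ 643500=-495.89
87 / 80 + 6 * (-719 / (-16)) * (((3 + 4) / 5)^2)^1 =529.55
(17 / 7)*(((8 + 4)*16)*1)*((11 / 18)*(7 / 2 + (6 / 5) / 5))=559504 / 525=1065.72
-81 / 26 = -3.12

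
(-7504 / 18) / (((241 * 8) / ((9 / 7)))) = -67 / 241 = -0.28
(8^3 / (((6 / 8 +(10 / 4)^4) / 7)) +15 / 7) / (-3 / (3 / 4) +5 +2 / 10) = 76.80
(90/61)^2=8100/3721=2.18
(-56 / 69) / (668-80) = -2 / 1449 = -0.00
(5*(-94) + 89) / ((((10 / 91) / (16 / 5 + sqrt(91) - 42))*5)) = 3363087 / 125 - 34671*sqrt(91) / 50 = 20289.89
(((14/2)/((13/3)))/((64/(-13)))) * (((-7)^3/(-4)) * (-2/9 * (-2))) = -2401/192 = -12.51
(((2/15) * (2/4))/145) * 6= 2/725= 0.00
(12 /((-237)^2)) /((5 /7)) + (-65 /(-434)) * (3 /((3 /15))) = 91286777 /40628910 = 2.25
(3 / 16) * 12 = 9 / 4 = 2.25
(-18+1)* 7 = -119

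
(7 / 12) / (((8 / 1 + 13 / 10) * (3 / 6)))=35 / 279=0.13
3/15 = 1/5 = 0.20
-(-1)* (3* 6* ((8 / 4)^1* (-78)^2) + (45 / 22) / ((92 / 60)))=110826819 / 506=219025.33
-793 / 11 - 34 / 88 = -3189 / 44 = -72.48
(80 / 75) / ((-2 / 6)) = -16 / 5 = -3.20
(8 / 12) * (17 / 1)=34 / 3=11.33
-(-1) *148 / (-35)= -148 / 35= -4.23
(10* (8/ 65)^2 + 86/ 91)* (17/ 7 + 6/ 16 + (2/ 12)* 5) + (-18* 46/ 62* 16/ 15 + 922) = 360083713/ 394940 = 911.74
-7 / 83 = -0.08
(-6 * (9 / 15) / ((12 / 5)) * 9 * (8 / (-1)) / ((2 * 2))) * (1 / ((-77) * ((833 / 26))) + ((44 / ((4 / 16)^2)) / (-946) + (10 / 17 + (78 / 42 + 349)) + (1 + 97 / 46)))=1211979422331 / 126870898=9552.86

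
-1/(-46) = 1/46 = 0.02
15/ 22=0.68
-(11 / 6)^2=-121 / 36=-3.36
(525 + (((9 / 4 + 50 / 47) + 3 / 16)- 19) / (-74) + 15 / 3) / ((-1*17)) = -797435 / 25568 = -31.19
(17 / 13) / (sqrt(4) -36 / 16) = -68 / 13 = -5.23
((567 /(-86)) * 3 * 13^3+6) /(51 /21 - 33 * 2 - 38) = 8718689 /20382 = 427.76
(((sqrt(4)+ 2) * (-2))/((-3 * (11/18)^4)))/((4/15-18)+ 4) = -2099520/1508023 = -1.39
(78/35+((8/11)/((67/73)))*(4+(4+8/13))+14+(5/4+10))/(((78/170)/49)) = 1825270671/498212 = 3663.64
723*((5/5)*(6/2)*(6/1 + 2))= 17352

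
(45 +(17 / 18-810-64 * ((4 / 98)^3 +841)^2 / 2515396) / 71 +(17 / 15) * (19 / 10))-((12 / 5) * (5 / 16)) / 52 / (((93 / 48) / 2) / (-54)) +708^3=1529766805729868333276668447303 / 4310477827368905126025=354894948.31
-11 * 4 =-44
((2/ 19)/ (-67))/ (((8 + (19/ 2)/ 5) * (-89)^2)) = -20/ 998259867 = -0.00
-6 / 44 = -3 / 22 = -0.14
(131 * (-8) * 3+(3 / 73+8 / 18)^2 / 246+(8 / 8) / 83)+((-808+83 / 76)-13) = -1327546264024691 / 334909552716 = -3963.89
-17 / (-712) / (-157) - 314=-35100193 / 111784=-314.00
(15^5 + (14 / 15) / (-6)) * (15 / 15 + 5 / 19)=273374944 / 285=959210.33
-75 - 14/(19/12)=-1593/19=-83.84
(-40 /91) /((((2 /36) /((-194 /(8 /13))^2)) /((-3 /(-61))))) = -16512795 /427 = -38671.65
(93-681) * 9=-5292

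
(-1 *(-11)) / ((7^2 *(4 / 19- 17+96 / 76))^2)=3971 / 208947025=0.00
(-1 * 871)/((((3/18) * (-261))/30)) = 600.69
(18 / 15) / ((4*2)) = 3 / 20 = 0.15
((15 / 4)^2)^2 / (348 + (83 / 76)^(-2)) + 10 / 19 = 12778415755 / 11688911872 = 1.09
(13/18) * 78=169/3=56.33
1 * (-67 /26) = -67 /26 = -2.58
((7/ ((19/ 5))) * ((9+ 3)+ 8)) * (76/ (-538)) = -1400/ 269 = -5.20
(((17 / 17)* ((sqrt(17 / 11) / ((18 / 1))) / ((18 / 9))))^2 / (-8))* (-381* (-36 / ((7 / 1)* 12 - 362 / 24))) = -2159 / 72776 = -0.03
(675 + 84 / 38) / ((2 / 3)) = 38601 / 38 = 1015.82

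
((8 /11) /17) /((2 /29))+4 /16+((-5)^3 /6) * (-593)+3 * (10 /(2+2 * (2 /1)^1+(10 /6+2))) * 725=32773703 /2244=14605.04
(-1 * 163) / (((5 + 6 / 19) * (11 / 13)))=-40261 / 1111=-36.24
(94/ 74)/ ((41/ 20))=940/ 1517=0.62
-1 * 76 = -76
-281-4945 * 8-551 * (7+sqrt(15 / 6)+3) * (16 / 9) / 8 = -41259.05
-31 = -31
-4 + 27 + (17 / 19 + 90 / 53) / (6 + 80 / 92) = 3719491 / 159106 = 23.38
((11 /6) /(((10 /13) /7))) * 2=1001 /30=33.37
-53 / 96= -0.55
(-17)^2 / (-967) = -289 / 967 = -0.30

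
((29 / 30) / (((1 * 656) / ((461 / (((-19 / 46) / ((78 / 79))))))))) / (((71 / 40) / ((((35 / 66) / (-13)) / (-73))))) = -10762045 / 21051822198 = -0.00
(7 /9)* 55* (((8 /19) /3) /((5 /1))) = 616 /513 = 1.20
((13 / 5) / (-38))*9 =-117 / 190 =-0.62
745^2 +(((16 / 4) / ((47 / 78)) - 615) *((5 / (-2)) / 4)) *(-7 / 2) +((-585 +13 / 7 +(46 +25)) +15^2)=2913134795 / 5264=553407.07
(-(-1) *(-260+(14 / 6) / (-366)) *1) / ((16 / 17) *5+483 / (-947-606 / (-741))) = -61.97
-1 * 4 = -4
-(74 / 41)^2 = -3.26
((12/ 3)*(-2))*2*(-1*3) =48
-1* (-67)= 67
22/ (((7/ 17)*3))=17.81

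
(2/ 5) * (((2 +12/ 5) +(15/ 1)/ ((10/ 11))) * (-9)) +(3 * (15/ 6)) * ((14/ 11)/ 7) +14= -16466/ 275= -59.88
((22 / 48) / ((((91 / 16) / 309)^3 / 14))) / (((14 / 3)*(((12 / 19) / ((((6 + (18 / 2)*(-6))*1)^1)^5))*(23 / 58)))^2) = 136471641129377002301519799779328 / 2790473413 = 48906268195781947162210.72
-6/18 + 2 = 5/3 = 1.67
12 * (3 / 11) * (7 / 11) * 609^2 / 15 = 31154004 / 605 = 51494.22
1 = 1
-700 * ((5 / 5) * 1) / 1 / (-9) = 700 / 9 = 77.78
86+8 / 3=266 / 3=88.67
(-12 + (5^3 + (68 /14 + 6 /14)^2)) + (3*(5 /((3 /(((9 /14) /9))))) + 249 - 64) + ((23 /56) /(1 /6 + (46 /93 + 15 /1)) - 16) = 310.32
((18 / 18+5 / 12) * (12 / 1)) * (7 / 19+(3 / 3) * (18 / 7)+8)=185.98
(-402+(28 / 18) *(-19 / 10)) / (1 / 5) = -18223 / 9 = -2024.78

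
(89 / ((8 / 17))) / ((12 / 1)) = 1513 / 96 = 15.76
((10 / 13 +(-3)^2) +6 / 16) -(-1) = 1159 / 104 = 11.14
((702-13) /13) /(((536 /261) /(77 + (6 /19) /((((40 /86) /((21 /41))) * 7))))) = 8302801761 /4175440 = 1988.49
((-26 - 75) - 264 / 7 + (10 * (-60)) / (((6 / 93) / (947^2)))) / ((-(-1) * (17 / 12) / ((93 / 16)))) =-16288652457009 / 476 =-34219858102.96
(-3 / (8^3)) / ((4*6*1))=-1 / 4096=-0.00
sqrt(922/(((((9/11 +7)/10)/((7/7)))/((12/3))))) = 2 * sqrt(2180530)/43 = 68.68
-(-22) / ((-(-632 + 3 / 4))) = 88 / 2525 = 0.03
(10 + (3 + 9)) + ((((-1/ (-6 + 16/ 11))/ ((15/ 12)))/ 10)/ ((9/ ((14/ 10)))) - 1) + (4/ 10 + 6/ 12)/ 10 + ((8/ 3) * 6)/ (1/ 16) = 31172933/ 112500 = 277.09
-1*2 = -2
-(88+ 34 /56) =-2481 /28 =-88.61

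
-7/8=-0.88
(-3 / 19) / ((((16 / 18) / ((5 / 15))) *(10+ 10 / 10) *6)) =-3 / 3344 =-0.00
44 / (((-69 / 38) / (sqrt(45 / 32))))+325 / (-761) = -209 * sqrt(10) / 23 - 325 / 761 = -29.16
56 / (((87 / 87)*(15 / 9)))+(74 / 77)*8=15896 / 385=41.29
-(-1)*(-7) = -7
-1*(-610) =610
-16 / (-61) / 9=0.03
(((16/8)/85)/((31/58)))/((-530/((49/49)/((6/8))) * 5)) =-232/10474125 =-0.00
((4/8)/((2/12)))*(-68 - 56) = -372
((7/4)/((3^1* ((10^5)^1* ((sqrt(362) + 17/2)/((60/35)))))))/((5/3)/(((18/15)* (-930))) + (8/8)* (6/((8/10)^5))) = -455328/28418082390625 + 53568* sqrt(362)/28418082390625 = 0.00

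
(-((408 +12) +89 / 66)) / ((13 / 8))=-111236 / 429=-259.29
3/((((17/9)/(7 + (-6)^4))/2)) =70362/17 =4138.94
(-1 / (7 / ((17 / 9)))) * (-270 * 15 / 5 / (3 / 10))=5100 / 7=728.57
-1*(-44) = 44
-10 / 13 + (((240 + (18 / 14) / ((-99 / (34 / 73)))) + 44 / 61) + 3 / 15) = 240.15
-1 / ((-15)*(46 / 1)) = 1 / 690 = 0.00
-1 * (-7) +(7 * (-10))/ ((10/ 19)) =-126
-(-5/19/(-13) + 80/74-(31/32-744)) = -744.13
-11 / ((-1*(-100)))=-11 / 100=-0.11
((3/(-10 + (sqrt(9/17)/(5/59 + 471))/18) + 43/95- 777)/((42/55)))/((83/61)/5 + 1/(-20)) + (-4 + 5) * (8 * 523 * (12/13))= -47687609567227503821432/66456745196661764763- 330100999800 * sqrt(17)/89685216189826943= -717.57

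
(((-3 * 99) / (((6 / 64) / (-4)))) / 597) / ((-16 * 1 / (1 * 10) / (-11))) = 29040 / 199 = 145.93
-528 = -528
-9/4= -2.25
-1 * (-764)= 764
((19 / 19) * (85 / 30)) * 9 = 51 / 2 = 25.50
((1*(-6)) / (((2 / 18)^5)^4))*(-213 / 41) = 15537496456674755007678 / 41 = 378963328211579390431.17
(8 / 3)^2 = 64 / 9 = 7.11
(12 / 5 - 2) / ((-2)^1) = -1 / 5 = -0.20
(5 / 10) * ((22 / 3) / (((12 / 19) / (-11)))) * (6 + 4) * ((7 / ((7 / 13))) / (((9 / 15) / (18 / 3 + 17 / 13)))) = -5460125 / 54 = -101113.43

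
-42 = -42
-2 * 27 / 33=-1.64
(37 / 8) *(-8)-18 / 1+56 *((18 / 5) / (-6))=-443 / 5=-88.60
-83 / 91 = -0.91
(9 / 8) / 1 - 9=-63 / 8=-7.88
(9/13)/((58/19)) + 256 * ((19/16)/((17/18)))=4128795/12818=322.11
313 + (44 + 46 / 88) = 15731 / 44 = 357.52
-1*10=-10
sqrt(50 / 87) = 5 * sqrt(174) / 87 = 0.76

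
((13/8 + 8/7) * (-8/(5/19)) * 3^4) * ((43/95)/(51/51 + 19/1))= -107973/700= -154.25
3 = 3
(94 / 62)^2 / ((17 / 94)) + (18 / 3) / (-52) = 5349785 / 424762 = 12.59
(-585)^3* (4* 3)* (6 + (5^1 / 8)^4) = -15135843454875 / 1024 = -14781097123.90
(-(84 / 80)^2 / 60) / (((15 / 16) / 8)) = -98 / 625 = -0.16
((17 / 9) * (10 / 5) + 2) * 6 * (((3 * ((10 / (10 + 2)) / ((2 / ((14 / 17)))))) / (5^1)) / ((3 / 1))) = 2.38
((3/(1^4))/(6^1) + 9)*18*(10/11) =1710/11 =155.45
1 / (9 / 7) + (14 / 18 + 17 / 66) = 359 / 198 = 1.81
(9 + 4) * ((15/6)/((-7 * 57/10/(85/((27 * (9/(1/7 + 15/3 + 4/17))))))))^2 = 83200000000/460632332601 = 0.18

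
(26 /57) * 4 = 104 /57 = 1.82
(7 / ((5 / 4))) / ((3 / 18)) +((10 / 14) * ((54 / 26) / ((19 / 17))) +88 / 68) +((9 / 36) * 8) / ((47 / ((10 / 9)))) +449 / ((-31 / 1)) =41982785402 / 1927152045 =21.78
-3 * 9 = -27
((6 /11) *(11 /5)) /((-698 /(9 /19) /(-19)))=27 /1745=0.02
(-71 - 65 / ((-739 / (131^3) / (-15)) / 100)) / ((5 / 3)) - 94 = -657567122237 / 3695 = -177961332.13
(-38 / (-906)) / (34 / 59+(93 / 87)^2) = 942761 / 38637729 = 0.02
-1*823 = -823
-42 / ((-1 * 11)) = 3.82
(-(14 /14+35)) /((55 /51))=-1836 /55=-33.38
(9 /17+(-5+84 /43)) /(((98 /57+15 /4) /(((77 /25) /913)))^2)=-937375488 /978850758466375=-0.00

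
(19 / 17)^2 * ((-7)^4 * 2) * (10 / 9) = 17335220 / 2601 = 6664.83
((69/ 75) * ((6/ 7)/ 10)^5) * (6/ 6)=5589/ 1313046875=0.00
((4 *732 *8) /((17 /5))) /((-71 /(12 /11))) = -1405440 /13277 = -105.86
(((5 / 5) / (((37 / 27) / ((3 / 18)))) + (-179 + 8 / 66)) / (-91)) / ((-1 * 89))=-436525 / 19777758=-0.02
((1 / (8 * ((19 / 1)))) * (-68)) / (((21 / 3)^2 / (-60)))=0.55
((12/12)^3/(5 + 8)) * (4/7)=4/91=0.04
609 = 609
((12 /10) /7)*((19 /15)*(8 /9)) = 0.19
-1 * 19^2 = -361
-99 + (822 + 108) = 831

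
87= 87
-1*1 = -1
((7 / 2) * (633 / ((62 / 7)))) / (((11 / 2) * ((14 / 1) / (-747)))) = -3309957 / 1364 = -2426.65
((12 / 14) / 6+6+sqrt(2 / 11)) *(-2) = -13.14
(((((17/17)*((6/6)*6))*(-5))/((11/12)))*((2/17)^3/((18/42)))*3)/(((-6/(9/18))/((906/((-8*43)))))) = -190260/2323849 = -0.08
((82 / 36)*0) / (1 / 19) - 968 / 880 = -11 / 10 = -1.10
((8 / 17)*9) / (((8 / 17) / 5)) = 45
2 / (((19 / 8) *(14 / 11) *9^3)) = 88 / 96957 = 0.00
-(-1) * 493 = 493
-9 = -9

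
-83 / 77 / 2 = -83 / 154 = -0.54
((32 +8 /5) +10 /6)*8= 4232 /15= 282.13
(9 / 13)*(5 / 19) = 0.18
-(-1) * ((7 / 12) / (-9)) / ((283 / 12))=-7 / 2547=-0.00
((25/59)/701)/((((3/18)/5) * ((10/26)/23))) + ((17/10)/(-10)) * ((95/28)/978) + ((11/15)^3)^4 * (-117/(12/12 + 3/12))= -128472197662585602501911/108849955520742187500000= -1.18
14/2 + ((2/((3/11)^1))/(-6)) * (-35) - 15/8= 3449/72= 47.90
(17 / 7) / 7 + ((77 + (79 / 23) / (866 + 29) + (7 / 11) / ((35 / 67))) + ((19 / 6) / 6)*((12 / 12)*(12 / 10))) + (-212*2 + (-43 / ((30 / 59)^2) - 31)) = -1082682918059 / 1997156700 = -542.11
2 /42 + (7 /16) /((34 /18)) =1595 /5712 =0.28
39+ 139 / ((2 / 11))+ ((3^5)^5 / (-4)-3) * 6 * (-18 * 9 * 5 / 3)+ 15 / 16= 5490430189281271 / 16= 343151886830079.44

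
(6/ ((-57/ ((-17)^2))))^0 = 1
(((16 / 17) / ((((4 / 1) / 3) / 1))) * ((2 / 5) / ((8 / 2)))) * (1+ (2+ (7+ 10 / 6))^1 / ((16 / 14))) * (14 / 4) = 217 / 85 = 2.55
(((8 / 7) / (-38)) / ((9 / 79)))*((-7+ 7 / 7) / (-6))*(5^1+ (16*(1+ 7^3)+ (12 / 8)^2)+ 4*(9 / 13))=-1192189 / 819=-1455.66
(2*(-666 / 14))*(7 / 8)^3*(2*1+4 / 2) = -16317 / 64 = -254.95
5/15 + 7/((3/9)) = 64/3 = 21.33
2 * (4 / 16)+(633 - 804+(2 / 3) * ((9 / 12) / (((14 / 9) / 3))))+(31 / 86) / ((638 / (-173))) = -169.63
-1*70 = -70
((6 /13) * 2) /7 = 12 /91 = 0.13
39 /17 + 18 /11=735 /187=3.93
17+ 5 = 22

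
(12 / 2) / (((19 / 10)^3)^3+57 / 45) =18000000000 / 971863093337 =0.02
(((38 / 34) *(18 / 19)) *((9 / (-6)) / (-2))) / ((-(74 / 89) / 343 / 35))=-28848015 / 2516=-11465.82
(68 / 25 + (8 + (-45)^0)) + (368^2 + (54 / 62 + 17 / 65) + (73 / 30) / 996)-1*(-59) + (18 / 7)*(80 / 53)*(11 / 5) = 3026794468676389 / 22337242200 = 135504.39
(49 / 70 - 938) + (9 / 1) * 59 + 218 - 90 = -2783 / 10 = -278.30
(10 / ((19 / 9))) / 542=45 / 5149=0.01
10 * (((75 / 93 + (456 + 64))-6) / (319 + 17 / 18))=2872620 / 178529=16.09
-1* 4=-4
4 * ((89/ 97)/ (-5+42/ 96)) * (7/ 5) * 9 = -358848/ 35405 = -10.14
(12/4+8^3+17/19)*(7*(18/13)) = 95004/19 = 5000.21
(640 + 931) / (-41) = -1571 / 41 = -38.32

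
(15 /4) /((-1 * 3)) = -5 /4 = -1.25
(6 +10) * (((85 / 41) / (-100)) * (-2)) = 136 / 205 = 0.66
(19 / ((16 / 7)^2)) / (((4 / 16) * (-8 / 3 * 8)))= -2793 / 4096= -0.68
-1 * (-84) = 84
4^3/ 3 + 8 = 88/ 3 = 29.33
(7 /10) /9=7 /90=0.08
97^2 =9409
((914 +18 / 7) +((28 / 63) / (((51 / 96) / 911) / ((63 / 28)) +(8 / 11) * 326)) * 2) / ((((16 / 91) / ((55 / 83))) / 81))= 3972794902355565 / 14198322209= 279807.35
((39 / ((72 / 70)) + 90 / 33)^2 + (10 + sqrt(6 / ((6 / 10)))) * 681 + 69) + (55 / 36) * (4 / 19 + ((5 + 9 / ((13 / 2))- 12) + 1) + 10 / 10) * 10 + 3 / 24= 681 * sqrt(10) + 12163821751 / 1434576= 10632.55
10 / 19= 0.53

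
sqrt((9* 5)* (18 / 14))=9* sqrt(35) / 7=7.61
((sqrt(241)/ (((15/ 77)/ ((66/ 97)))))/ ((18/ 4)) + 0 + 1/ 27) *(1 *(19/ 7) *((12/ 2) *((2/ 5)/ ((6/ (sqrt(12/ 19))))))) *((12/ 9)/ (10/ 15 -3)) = -7744 *sqrt(13737)/ 152775 -16 *sqrt(57)/ 6615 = -5.96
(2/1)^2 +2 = 6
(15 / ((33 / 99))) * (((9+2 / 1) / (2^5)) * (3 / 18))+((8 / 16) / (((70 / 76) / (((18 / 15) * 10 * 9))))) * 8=471.61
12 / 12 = 1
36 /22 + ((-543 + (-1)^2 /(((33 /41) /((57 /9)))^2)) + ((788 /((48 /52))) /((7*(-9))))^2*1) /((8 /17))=-21801248533 /34577928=-630.50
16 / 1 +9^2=97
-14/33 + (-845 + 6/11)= -27881/33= -844.88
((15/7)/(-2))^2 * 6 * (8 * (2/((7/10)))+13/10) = 228285/1372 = 166.39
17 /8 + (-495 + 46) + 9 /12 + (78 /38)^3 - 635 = -58848939 /54872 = -1072.48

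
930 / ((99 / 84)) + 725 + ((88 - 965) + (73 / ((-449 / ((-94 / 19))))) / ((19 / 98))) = 641.24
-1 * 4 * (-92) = 368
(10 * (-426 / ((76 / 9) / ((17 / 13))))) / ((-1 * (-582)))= -1.13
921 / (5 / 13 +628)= 3991 / 2723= 1.47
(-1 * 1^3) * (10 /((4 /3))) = -15 /2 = -7.50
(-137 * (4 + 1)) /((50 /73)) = -10001 /10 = -1000.10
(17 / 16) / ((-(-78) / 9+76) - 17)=51 / 3248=0.02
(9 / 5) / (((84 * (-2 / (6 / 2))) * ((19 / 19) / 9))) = -81 / 280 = -0.29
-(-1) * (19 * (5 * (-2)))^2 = 36100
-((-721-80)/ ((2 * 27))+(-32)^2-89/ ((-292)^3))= -75375934187/ 74691264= -1009.17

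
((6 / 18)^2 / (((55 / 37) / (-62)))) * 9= -2294 / 55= -41.71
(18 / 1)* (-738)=-13284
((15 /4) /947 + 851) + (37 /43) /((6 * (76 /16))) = 7901331265 /9284388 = 851.03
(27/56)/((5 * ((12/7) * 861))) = 3/45920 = 0.00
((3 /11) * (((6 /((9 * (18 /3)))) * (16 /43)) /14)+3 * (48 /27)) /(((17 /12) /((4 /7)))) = 847744 /394009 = 2.15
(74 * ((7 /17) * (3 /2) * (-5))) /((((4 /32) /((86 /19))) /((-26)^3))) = 46978538880 /323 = 145444392.82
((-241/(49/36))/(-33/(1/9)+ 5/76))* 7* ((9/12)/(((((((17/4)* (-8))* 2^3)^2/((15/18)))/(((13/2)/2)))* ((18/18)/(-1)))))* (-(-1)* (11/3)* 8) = -9821955/2921794624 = -0.00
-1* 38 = -38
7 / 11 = 0.64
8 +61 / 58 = 525 / 58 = 9.05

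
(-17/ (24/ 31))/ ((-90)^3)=527/ 17496000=0.00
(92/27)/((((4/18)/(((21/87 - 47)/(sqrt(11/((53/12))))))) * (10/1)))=-5198 * sqrt(1749)/4785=-45.43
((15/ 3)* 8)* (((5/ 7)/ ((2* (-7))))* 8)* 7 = -800/ 7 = -114.29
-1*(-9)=9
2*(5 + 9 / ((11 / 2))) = 146 / 11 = 13.27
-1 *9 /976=-9 /976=-0.01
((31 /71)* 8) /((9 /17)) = 4216 /639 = 6.60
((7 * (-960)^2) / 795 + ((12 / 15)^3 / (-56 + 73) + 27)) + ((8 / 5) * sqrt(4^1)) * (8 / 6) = 2752334401 / 337875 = 8146.01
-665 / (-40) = 133 / 8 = 16.62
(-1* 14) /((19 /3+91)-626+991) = -42 /1387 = -0.03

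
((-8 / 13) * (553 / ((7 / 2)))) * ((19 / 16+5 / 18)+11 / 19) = -441847 / 2223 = -198.76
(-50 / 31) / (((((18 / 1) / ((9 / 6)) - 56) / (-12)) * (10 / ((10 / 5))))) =-0.09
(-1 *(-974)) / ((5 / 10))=1948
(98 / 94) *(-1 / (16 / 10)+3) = 931 / 376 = 2.48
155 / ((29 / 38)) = 5890 / 29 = 203.10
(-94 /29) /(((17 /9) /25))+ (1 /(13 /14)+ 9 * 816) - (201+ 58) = 45139717 /6409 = 7043.18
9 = 9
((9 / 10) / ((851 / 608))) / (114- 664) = -1368 / 1170125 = -0.00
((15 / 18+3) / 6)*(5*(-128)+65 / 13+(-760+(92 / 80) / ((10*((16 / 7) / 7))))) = -102646079 / 115200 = -891.02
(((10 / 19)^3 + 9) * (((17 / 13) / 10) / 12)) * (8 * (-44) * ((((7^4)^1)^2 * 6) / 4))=-135250267592594 / 445835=-303363952.12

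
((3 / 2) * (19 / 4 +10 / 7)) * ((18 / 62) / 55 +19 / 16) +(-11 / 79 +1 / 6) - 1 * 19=-7.92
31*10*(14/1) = 4340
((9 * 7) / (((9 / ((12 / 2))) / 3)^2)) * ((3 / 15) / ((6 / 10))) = 84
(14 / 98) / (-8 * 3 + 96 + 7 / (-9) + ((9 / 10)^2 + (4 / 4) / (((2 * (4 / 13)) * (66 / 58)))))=19800 / 10181591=0.00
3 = 3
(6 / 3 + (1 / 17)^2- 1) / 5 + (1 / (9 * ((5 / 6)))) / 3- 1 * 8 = -100852 / 13005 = -7.75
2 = 2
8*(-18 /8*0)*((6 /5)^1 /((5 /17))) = 0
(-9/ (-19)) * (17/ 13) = 153/ 247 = 0.62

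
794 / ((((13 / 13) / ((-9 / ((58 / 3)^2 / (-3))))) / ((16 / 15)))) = 257256 / 4205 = 61.18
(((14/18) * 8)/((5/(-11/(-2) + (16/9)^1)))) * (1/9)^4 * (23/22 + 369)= 14930594/29229255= 0.51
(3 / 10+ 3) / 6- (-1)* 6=131 / 20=6.55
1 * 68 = 68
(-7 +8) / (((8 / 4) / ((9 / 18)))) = 1 / 4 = 0.25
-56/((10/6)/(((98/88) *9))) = -18522/55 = -336.76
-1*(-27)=27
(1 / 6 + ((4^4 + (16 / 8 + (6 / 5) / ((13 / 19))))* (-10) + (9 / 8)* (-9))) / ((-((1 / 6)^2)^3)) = 1581519816 / 13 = 121655370.46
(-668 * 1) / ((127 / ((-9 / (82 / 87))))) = 261522 / 5207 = 50.23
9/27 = 1/3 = 0.33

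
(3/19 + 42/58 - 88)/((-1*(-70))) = -24001/19285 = -1.24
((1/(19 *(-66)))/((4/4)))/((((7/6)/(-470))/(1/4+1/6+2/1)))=6815/8778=0.78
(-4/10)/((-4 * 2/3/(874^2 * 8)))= 4583256/5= 916651.20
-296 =-296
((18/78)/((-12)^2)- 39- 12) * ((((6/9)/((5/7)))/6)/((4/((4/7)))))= -31823/28080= -1.13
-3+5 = 2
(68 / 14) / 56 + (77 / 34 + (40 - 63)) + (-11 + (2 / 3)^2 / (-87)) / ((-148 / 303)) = 15140701 / 8044281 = 1.88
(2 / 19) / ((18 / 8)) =8 / 171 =0.05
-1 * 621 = -621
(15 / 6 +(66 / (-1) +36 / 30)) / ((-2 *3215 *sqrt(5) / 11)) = 6853 *sqrt(5) / 321500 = 0.05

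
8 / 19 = 0.42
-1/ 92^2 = -1/ 8464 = -0.00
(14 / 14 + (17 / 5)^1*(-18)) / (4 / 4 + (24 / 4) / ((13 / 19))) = -3913 / 635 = -6.16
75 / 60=5 / 4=1.25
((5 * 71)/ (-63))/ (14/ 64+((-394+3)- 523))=11360/ 1842183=0.01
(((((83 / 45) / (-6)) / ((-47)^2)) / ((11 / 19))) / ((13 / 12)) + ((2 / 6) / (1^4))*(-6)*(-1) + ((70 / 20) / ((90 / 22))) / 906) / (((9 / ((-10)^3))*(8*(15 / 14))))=-1803671107385 / 69545050146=-25.94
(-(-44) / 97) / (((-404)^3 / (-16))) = 0.00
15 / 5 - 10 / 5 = 1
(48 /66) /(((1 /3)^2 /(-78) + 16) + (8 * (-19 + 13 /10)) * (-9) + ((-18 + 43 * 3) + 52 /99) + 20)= 28080 /54900479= 0.00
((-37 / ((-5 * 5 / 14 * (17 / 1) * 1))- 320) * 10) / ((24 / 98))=-3319309 / 255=-13016.90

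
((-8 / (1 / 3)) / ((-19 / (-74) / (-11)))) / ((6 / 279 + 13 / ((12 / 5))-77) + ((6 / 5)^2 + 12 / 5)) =-181684800 / 11966447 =-15.18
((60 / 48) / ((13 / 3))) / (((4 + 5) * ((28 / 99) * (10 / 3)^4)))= 2673 / 2912000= 0.00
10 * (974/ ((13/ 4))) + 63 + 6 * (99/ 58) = 1157452/ 377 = 3070.16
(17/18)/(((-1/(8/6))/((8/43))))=-272/1161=-0.23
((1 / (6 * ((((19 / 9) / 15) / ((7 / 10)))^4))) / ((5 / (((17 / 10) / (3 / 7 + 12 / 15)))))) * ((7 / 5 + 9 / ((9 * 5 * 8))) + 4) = 153.12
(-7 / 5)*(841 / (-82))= 5887 / 410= 14.36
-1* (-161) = 161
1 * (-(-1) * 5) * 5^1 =25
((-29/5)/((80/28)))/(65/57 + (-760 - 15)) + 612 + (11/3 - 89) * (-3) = 3828759571/4411000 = 868.00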